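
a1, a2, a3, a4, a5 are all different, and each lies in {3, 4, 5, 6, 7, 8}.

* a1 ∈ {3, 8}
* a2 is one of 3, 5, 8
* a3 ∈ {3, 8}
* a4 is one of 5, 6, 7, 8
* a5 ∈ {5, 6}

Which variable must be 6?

a5

The 5 variables together cover exactly {3, 5, 6, 7, 8} — 5 values for 5 variables — and 7 appears only in a4's list, so a4 = 7.
Among the 4 still-open variables, 6 fits only a5 (and all 4 values in {3, 5, 6, 8} must be used), so a5 = 6.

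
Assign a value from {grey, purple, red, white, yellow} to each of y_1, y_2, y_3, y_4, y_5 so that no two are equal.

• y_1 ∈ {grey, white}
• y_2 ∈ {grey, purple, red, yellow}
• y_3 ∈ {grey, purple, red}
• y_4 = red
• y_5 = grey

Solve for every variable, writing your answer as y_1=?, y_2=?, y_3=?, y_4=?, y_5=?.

y_4 must be red (only option left). Strike red from y_2, y_3.
y_5 must be grey (only option left). Strike grey from y_1, y_2, y_3.
y_1's domain is down to {white}, so y_1 = white.
y_3's domain is down to {purple}, so y_3 = purple. Eliminate purple elsewhere: y_2.
y_2's domain is down to {yellow}, so y_2 = yellow.

y_1=white, y_2=yellow, y_3=purple, y_4=red, y_5=grey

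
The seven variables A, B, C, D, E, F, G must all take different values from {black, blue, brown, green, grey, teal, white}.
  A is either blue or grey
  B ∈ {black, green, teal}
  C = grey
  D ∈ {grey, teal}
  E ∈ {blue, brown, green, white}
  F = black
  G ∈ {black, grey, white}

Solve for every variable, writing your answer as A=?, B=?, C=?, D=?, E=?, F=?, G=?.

C has just one choice, so C = grey. Remove grey from A, D, G.
D has just one choice, so D = teal. Strike teal from B.
F must be black (only option left). Remove black from B, G.
G must be white (only option left). Eliminate white elsewhere: E.
That leaves A = blue. Remove blue from E.
B's domain is down to {green}, so B = green. Strike green from E.
E's domain is down to {brown}, so E = brown.

A=blue, B=green, C=grey, D=teal, E=brown, F=black, G=white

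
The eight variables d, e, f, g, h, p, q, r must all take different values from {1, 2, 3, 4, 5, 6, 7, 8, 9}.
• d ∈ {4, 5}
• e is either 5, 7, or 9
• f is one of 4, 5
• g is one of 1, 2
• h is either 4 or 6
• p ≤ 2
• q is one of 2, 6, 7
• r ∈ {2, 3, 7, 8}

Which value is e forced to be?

9

The 2 variables d and f are confined to {4, 5}, which locks those values in; drop them from e, h.
That leaves h = 6. Eliminate 6 elsewhere: q.
The 2 variables g and p are confined to {1, 2}, which locks those values in; drop them from q, r.
q has just one choice, so q = 7. Eliminate 7 elsewhere: e, r.
So e = 9.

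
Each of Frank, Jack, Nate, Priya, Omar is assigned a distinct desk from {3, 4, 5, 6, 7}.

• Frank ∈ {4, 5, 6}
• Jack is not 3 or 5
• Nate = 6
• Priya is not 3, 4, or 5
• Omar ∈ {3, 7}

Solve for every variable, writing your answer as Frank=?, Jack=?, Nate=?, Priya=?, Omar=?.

Frank=5, Jack=4, Nate=6, Priya=7, Omar=3

Nate has just one choice, so Nate = 6. Eliminate 6 elsewhere: Frank, Jack, Priya.
Priya's domain is down to {7}, so Priya = 7. Remove 7 from Jack, Omar.
Omar must be 3 (only option left).
Jack's domain is down to {4}, so Jack = 4. Strike 4 from Frank.
Frank's domain is down to {5}, so Frank = 5.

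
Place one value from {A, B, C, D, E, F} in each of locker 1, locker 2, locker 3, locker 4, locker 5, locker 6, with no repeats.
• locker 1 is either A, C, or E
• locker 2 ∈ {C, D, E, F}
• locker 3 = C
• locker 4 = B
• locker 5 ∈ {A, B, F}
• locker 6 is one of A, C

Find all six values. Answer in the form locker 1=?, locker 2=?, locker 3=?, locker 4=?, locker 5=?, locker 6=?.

locker 1=E, locker 2=D, locker 3=C, locker 4=B, locker 5=F, locker 6=A

locker 3 has just one choice, so locker 3 = C. Eliminate C elsewhere: locker 1, locker 2, locker 6.
locker 4's domain is down to {B}, so locker 4 = B. Eliminate B elsewhere: locker 5.
That leaves locker 6 = A. Remove A from locker 1, locker 5.
That leaves locker 1 = E. Remove E from locker 2.
locker 5 must be F (only option left). So locker 2 can't be F.
locker 2 must be D (only option left).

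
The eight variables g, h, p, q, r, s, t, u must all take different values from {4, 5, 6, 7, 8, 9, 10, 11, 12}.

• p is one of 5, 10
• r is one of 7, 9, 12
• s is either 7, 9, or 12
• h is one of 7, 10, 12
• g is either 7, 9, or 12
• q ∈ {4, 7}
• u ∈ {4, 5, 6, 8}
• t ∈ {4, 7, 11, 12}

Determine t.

11

g, r, s share exactly the 3 values {7, 9, 12}; by pigeonhole those values go to them, so strike 7, 9, 12 from h, q, t.
h's domain is down to {10}, so h = 10. Strike 10 from p.
p must be 5 (only option left). Remove 5 from u.
q's domain is down to {4}, so q = 4. Eliminate 4 elsewhere: t, u.
So t = 11.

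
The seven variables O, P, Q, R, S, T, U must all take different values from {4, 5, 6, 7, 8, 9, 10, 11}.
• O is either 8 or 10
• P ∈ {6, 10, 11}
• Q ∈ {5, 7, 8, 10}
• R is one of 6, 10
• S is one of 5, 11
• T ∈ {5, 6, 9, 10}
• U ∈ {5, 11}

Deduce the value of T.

9

The 7 variables draw from only 7 values {5, 6, 7, 8, 9, 10, 11}, so each is used; only Q can be 7, hence Q = 7.
Among the 6 still-open variables, 8 fits only O (and all 6 values in {5, 6, 8, 9, 10, 11} must be used), so O = 8.
The 5 still-open variables draw from only 5 values {5, 6, 9, 10, 11}, so each is used; only T can be 9, hence T = 9.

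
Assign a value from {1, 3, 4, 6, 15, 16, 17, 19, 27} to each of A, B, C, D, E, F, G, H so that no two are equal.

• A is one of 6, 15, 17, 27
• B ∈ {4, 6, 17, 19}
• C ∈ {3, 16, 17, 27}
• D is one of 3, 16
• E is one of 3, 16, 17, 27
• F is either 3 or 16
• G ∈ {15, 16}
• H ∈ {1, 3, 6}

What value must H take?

1

The 2 variables D and F are confined to {3, 16}, which locks those values in; drop them from C, E, G, H.
G's domain is down to {15}, so G = 15. Remove 15 from A.
C and E share exactly the 2 values {17, 27}; by pigeonhole those values go to them, so strike 17, 27 from A, B.
That leaves A = 6. Strike 6 from B, H.
So H = 1.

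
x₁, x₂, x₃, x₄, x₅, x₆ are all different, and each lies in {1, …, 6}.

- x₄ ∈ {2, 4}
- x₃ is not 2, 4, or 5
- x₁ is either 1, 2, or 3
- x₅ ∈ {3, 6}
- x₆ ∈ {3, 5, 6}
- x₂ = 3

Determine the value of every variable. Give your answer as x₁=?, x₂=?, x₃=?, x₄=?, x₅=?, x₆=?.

x₂'s domain is down to {3}, so x₂ = 3. Strike 3 from x₁, x₃, x₅, x₆.
x₅ has just one choice, so x₅ = 6. Eliminate 6 elsewhere: x₃, x₆.
That leaves x₆ = 5.
x₃ must be 1 (only option left). So x₁ can't be 1.
x₁ must be 2 (only option left). So x₄ can't be 2.
That leaves x₄ = 4.

x₁=2, x₂=3, x₃=1, x₄=4, x₅=6, x₆=5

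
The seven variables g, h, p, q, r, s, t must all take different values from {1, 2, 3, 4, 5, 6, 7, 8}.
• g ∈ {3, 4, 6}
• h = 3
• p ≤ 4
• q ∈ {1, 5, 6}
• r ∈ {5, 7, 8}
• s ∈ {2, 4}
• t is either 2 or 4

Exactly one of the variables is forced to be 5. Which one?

h's domain is down to {3}, so h = 3. Remove 3 from g, p.
The 2 variables s and t are confined to {2, 4}, which locks those values in; drop them from g, p.
That leaves g = 6. Remove 6 from q.
That leaves p = 1. Eliminate 1 elsewhere: q.
So 5 goes to q.

q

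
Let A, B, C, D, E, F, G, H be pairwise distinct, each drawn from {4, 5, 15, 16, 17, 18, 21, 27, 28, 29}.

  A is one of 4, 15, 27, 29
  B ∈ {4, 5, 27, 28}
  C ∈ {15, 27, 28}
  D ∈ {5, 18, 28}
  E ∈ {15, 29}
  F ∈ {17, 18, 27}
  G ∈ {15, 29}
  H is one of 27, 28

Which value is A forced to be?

4

The 8 variables draw from only 8 values {4, 5, 15, 17, 18, 27, 28, 29}, so each is used; only F can be 17, hence F = 17.
The 7 still-open variables together cover exactly {4, 5, 15, 18, 27, 28, 29} — 7 values for 7 variables — and 18 appears only in D's list, so D = 18.
The 6 still-open variables together cover exactly {4, 5, 15, 27, 28, 29} — 6 values for 6 variables — and 5 appears only in B's list, so B = 5.
The 5 still-open variables together cover exactly {4, 15, 27, 28, 29} — 5 values for 5 variables — and 4 appears only in A's list, so A = 4.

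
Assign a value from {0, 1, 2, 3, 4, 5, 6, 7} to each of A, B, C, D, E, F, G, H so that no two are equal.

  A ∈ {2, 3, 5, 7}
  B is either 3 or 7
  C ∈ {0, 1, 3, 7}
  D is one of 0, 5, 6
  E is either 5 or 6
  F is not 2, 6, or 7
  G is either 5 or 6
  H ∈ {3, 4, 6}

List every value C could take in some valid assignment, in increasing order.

1, 3, 7

Among the 8 variables, 2 fits only A (and all 8 values in {0, 1, 2, 3, 4, 5, 6, 7} must be used), so A = 2.
The 2 variables E and G are confined to {5, 6}, which locks those values in; drop them from D, F, H.
D has just one choice, so D = 0. Remove 0 from C, F.
No further eliminations apply; C can still be any of 1, 3, 7.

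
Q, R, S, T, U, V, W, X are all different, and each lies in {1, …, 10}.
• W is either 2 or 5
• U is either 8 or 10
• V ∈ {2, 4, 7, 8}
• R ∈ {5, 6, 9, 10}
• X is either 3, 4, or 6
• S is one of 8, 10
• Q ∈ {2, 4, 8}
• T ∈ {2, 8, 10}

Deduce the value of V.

S and U share exactly the 2 values {8, 10}; by pigeonhole those values go to them, so strike 8, 10 from Q, R, T, V.
T's domain is down to {2}, so T = 2. Strike 2 from Q, V, W.
That leaves W = 5. Remove 5 from R.
That leaves Q = 4. So V, X can't be 4.
So V = 7.

7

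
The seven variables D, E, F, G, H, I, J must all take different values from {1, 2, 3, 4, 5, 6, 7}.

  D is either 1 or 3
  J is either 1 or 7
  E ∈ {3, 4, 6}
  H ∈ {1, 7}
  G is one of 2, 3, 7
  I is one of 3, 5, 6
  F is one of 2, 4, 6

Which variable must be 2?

G

The 7 variables draw from only 7 values {1, 2, 3, 4, 5, 6, 7}, so each is used; only I can be 5, hence I = 5.
H and J share exactly the 2 values {1, 7}; by pigeonhole those values go to them, so strike 1, 7 from D, G.
D must be 3 (only option left). Remove 3 from E, G.
So 2 goes to G.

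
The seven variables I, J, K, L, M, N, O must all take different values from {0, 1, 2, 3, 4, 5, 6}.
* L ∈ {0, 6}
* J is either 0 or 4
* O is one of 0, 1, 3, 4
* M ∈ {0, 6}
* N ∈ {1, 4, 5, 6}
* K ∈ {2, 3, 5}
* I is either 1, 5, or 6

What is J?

4

Among the 7 variables, 2 fits only K (and all 7 values in {0, 1, 2, 3, 4, 5, 6} must be used), so K = 2.
The 6 still-open variables draw from only 6 values {0, 1, 3, 4, 5, 6}, so each is used; only O can be 3, hence O = 3.
L and M share exactly the 2 values {0, 6}; by pigeonhole those values go to them, so strike 0, 6 from I, J, N.
So J = 4.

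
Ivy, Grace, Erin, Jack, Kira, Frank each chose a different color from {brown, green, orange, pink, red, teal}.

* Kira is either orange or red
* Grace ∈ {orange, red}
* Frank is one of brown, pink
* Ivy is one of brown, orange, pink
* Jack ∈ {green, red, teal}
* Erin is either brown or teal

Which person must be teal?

The 6 variables together cover exactly {brown, green, orange, pink, red, teal} — 6 values for 6 variables — and green appears only in Jack's list, so Jack = green.
The 5 still-open variables together cover exactly {brown, orange, pink, red, teal} — 5 values for 5 variables — and teal appears only in Erin's list, so Erin = teal.

Erin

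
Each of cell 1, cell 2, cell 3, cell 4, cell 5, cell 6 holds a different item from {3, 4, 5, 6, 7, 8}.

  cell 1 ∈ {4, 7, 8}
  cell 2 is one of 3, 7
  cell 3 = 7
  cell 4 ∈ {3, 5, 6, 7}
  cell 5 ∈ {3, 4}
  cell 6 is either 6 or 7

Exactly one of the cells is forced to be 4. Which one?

cell 5

cell 3 has just one choice, so cell 3 = 7. So cell 1, cell 2, cell 4, cell 6 can't be 7.
That leaves cell 6 = 6. So cell 4 can't be 6.
cell 2's domain is down to {3}, so cell 2 = 3. Strike 3 from cell 4, cell 5.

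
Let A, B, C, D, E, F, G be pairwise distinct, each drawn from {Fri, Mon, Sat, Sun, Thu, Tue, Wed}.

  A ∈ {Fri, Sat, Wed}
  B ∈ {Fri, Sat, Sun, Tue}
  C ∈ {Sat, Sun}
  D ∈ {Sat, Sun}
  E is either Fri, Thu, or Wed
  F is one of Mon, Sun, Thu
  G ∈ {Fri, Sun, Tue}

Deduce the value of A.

Wed

The 7 variables together cover exactly {Fri, Mon, Sat, Sun, Thu, Tue, Wed} — 7 values for 7 variables — and Mon appears only in F's list, so F = Mon.
Among the 6 still-open variables, Thu fits only E (and all 6 values in {Fri, Sat, Sun, Thu, Tue, Wed} must be used), so E = Thu.
The 5 still-open variables draw from only 5 values {Fri, Sat, Sun, Tue, Wed}, so each is used; only A can be Wed, hence A = Wed.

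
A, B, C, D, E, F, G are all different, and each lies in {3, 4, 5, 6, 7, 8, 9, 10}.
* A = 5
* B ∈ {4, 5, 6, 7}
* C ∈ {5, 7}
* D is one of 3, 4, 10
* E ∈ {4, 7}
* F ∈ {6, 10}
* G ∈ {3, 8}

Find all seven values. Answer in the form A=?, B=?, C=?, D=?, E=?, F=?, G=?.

A's domain is down to {5}, so A = 5. Eliminate 5 elsewhere: B, C.
That leaves C = 7. Remove 7 from B, E.
E's domain is down to {4}, so E = 4. So B, D can't be 4.
B's domain is down to {6}, so B = 6. Remove 6 from F.
F's domain is down to {10}, so F = 10. So D can't be 10.
D's domain is down to {3}, so D = 3. Eliminate 3 elsewhere: G.
G must be 8 (only option left).

A=5, B=6, C=7, D=3, E=4, F=10, G=8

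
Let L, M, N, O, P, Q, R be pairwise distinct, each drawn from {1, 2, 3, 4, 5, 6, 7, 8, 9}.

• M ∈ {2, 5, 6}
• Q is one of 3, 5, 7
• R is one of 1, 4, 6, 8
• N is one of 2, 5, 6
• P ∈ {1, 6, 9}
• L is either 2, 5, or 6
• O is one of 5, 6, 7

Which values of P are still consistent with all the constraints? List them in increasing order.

L, M, N between them cover only {2, 5, 6} — a naked triple. Remove those values from O, P, Q, R.
That leaves O = 7. Strike 7 from Q.
That leaves Q = 3.
No further eliminations apply; P can still be any of 1, 9.

1, 9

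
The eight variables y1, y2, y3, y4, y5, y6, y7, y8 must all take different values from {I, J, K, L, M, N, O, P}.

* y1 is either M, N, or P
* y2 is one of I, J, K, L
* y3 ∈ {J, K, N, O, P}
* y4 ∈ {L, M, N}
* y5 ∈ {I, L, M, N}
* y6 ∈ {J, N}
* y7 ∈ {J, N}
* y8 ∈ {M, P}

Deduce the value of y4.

Among the 8 variables, O fits only y3 (and all 8 values in {I, J, K, L, M, N, O, P} must be used), so y3 = O.
The 7 still-open variables draw from only 7 values {I, J, K, L, M, N, P}, so each is used; only y2 can be K, hence y2 = K.
The 6 still-open variables draw from only 6 values {I, J, L, M, N, P}, so each is used; only y5 can be I, hence y5 = I.
Among the 5 still-open variables, L fits only y4 (and all 5 values in {J, L, M, N, P} must be used), so y4 = L.

L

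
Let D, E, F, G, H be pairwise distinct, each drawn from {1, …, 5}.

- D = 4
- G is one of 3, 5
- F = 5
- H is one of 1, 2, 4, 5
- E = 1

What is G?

3

D has just one choice, so D = 4. Remove 4 from H.
That leaves E = 1. Eliminate 1 elsewhere: H.
F's domain is down to {5}, so F = 5. Remove 5 from G, H.
So G = 3.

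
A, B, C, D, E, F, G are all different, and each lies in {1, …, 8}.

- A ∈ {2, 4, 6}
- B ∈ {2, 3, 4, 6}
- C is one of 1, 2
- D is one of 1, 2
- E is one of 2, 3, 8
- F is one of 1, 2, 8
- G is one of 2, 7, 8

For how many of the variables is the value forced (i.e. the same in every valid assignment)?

3

The 7 variables draw from only 7 values {1, 2, 3, 4, 6, 7, 8}, so each is used; only G can be 7, hence G = 7.
The 2 variables C and D are confined to {1, 2}, which locks those values in; drop them from A, B, E, F.
That leaves F = 8. Eliminate 8 elsewhere: E.
E must be 3 (only option left). Remove 3 from B.
Determined: E=3, F=8, G=7. The other variables each still have more than one consistent value. That makes 3.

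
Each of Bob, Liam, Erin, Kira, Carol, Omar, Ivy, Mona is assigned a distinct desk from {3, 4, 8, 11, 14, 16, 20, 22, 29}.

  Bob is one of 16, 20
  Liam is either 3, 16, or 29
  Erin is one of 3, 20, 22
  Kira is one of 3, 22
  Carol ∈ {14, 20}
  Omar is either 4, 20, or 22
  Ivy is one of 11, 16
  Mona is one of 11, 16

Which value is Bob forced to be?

20

Among the 8 variables, 4 fits only Omar (and all 8 values in {3, 4, 11, 14, 16, 20, 22, 29} must be used), so Omar = 4.
The 7 still-open variables together cover exactly {3, 11, 14, 16, 20, 22, 29} — 7 values for 7 variables — and 14 appears only in Carol's list, so Carol = 14.
Among the 6 still-open variables, 29 fits only Liam (and all 6 values in {3, 11, 16, 20, 22, 29} must be used), so Liam = 29.
Ivy and Mona between them cover only {11, 16} — a naked pair. Remove those values from Bob.
So Bob = 20.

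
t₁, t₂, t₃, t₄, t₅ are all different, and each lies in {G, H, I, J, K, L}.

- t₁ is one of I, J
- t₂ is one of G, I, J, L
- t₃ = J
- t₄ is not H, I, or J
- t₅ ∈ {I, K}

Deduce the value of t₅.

t₃ has just one choice, so t₃ = J. So t₁, t₂ can't be J.
t₁ has just one choice, so t₁ = I. Strike I from t₂, t₅.
So t₅ = K.

K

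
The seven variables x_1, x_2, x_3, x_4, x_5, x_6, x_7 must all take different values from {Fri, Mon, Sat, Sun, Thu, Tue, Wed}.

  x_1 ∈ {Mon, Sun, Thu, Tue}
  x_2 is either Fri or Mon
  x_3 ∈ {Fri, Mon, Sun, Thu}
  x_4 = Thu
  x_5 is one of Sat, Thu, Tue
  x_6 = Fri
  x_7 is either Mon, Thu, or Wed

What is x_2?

Mon

x_4 must be Thu (only option left). Strike Thu from x_1, x_3, x_5, x_7.
x_6 has just one choice, so x_6 = Fri. Eliminate Fri elsewhere: x_2, x_3.
So x_2 = Mon.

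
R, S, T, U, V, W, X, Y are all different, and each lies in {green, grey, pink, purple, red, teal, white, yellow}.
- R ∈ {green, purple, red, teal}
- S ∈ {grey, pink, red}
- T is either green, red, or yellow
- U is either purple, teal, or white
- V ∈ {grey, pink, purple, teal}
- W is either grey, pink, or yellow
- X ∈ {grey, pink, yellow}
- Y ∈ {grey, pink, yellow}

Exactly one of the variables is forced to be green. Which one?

T

The 8 variables draw from only 8 values {green, grey, pink, purple, red, teal, white, yellow}, so each is used; only U can be white, hence U = white.
W, X, Y share exactly the 3 values {grey, pink, yellow}; by pigeonhole those values go to them, so strike grey, pink, yellow from S, T, V.
S's domain is down to {red}, so S = red. Strike red from R, T.
So green goes to T.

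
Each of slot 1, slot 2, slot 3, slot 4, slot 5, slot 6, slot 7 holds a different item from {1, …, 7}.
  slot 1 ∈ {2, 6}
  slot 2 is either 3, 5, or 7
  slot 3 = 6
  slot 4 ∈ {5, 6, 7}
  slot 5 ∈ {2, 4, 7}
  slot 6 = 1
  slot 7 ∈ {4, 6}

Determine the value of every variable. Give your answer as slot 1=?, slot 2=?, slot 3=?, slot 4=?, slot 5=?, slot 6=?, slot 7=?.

slot 3 has just one choice, so slot 3 = 6. Eliminate 6 elsewhere: slot 1, slot 4, slot 7.
slot 6's domain is down to {1}, so slot 6 = 1.
slot 7 has just one choice, so slot 7 = 4. So slot 5 can't be 4.
slot 1 has just one choice, so slot 1 = 2. Eliminate 2 elsewhere: slot 5.
That leaves slot 5 = 7. Eliminate 7 elsewhere: slot 2, slot 4.
That leaves slot 4 = 5. Remove 5 from slot 2.
slot 2's domain is down to {3}, so slot 2 = 3.

slot 1=2, slot 2=3, slot 3=6, slot 4=5, slot 5=7, slot 6=1, slot 7=4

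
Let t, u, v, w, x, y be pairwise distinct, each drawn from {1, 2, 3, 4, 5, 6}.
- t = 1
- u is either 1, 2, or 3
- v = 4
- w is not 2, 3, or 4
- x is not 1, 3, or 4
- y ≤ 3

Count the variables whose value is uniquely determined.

t must be 1 (only option left). So u, w, y can't be 1.
v has just one choice, so v = 4.
u and y share exactly the 2 values {2, 3}; by pigeonhole those values go to them, so strike 2, 3 from x.
Determined: t=1, v=4. The other variables each still have more than one consistent value. That makes 2.

2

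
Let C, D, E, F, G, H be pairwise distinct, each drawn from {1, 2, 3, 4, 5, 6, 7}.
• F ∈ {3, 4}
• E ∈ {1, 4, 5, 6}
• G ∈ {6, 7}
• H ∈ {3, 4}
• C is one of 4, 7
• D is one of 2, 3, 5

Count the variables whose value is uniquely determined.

2

F and H share exactly the 2 values {3, 4}; by pigeonhole those values go to them, so strike 3, 4 from C, D, E.
C's domain is down to {7}, so C = 7. Eliminate 7 elsewhere: G.
That leaves G = 6. So E can't be 6.
Determined: C=7, G=6. The other variables each still have more than one consistent value. That makes 2.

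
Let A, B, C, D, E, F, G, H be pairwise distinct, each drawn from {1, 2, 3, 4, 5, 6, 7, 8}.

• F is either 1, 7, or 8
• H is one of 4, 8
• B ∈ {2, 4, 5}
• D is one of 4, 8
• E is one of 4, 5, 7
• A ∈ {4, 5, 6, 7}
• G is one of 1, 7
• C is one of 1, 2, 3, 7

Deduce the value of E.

The 8 variables together cover exactly {1, 2, 3, 4, 5, 6, 7, 8} — 8 values for 8 variables — and 3 appears only in C's list, so C = 3.
The 7 still-open variables draw from only 7 values {1, 2, 4, 5, 6, 7, 8}, so each is used; only B can be 2, hence B = 2.
The 6 still-open variables together cover exactly {1, 4, 5, 6, 7, 8} — 6 values for 6 variables — and 6 appears only in A's list, so A = 6.
Among the 5 still-open variables, 5 fits only E (and all 5 values in {1, 4, 5, 7, 8} must be used), so E = 5.

5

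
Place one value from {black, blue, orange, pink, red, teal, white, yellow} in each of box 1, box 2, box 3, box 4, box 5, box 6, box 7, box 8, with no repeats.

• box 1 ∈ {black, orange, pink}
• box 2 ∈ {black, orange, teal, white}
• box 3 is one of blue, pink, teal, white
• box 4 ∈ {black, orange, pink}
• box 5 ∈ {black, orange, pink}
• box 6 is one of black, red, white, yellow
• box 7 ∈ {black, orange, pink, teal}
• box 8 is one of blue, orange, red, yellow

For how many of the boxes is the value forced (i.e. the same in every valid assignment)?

3

The 3 variables box 1, box 4, box 5 are confined to {black, orange, pink}, which locks those values in; drop them from box 2, box 3, box 6, box 7, box 8.
box 7's domain is down to {teal}, so box 7 = teal. Remove teal from box 2, box 3.
box 2 has just one choice, so box 2 = white. So box 3, box 6 can't be white.
box 3's domain is down to {blue}, so box 3 = blue. Remove blue from box 8.
Determined: box 2=white, box 3=blue, box 7=teal. The other boxes each still have more than one consistent value. That makes 3.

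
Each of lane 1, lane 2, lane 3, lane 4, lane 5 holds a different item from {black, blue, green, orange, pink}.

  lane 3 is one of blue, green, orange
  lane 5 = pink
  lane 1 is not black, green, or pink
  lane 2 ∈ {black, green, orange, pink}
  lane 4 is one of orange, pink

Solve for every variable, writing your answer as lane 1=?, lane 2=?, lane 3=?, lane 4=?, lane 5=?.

lane 5's domain is down to {pink}, so lane 5 = pink. So lane 2, lane 4 can't be pink.
lane 4's domain is down to {orange}, so lane 4 = orange. Remove orange from lane 1, lane 2, lane 3.
lane 1's domain is down to {blue}, so lane 1 = blue. Eliminate blue elsewhere: lane 3.
lane 3 must be green (only option left). Eliminate green elsewhere: lane 2.
That leaves lane 2 = black.

lane 1=blue, lane 2=black, lane 3=green, lane 4=orange, lane 5=pink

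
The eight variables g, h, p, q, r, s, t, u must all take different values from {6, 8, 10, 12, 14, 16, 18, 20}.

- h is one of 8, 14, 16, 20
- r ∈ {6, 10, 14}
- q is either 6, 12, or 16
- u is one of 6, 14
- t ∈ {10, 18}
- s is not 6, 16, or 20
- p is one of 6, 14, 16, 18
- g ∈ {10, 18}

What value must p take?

Among the 8 variables, 20 fits only h (and all 8 values in {6, 8, 10, 12, 14, 16, 18, 20} must be used), so h = 20.
The 7 still-open variables draw from only 7 values {6, 8, 10, 12, 14, 16, 18}, so each is used; only s can be 8, hence s = 8.
The 6 still-open variables together cover exactly {6, 10, 12, 14, 16, 18} — 6 values for 6 variables — and 12 appears only in q's list, so q = 12.
The 5 still-open variables draw from only 5 values {6, 10, 14, 16, 18}, so each is used; only p can be 16, hence p = 16.

16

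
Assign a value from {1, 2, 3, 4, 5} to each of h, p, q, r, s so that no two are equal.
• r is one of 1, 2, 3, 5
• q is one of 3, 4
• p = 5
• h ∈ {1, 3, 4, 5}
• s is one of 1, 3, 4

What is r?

2

p must be 5 (only option left). Eliminate 5 elsewhere: h, r.
The 4 still-open variables draw from only 4 values {1, 2, 3, 4}, so each is used; only r can be 2, hence r = 2.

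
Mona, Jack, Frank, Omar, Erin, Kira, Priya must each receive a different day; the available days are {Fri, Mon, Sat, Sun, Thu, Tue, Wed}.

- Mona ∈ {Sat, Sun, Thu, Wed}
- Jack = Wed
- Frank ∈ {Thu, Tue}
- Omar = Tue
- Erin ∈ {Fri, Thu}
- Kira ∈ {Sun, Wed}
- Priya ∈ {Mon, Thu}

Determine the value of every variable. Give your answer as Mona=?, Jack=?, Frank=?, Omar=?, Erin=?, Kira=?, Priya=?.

Mona=Sat, Jack=Wed, Frank=Thu, Omar=Tue, Erin=Fri, Kira=Sun, Priya=Mon

Jack must be Wed (only option left). Strike Wed from Mona, Kira.
Omar has just one choice, so Omar = Tue. Strike Tue from Frank.
Kira's domain is down to {Sun}, so Kira = Sun. Remove Sun from Mona.
Frank must be Thu (only option left). Eliminate Thu elsewhere: Mona, Erin, Priya.
Erin has just one choice, so Erin = Fri.
That leaves Priya = Mon.
Mona has just one choice, so Mona = Sat.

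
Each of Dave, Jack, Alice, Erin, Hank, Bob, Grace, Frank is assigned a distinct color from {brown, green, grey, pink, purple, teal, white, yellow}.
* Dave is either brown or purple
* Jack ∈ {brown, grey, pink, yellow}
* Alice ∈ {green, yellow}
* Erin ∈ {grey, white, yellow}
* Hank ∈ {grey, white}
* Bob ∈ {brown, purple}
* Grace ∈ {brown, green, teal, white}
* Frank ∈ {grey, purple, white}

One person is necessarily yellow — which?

Among the 8 variables, pink fits only Jack (and all 8 values in {brown, green, grey, pink, purple, teal, white, yellow} must be used), so Jack = pink.
The 7 still-open variables together cover exactly {brown, green, grey, purple, teal, white, yellow} — 7 values for 7 variables — and teal appears only in Grace's list, so Grace = teal.
The 6 still-open variables together cover exactly {brown, green, grey, purple, white, yellow} — 6 values for 6 variables — and green appears only in Alice's list, so Alice = green.
The 5 still-open variables together cover exactly {brown, grey, purple, white, yellow} — 5 values for 5 variables — and yellow appears only in Erin's list, so Erin = yellow.

Erin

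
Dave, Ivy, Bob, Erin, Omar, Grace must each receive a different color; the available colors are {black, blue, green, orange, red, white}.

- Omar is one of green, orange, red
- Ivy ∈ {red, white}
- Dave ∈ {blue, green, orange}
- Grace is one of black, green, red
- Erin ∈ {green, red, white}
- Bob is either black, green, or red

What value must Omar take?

The 6 variables draw from only 6 values {black, blue, green, orange, red, white}, so each is used; only Dave can be blue, hence Dave = blue.
The 5 still-open variables draw from only 5 values {black, green, orange, red, white}, so each is used; only Omar can be orange, hence Omar = orange.

orange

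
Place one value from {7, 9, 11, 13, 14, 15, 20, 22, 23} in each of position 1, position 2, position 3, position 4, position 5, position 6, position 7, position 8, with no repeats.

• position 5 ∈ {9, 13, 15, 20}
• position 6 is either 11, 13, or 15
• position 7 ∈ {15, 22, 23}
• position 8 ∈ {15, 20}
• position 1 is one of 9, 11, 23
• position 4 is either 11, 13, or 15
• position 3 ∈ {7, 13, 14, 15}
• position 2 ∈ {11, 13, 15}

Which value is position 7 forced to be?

22

The 3 variables position 2, position 4, position 6 are confined to {11, 13, 15}, which locks those values in; drop them from position 1, position 3, position 5, position 7, position 8.
position 8 must be 20 (only option left). Eliminate 20 elsewhere: position 5.
position 5 must be 9 (only option left). Eliminate 9 elsewhere: position 1.
position 1 must be 23 (only option left). Remove 23 from position 7.
So position 7 = 22.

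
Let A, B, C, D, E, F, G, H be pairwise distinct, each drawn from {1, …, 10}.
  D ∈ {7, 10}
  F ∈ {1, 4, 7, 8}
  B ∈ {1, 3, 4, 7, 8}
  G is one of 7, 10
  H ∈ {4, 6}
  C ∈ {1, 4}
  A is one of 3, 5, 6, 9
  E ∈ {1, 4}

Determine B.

The 2 variables C and E are confined to {1, 4}, which locks those values in; drop them from B, F, H.
That leaves H = 6. Strike 6 from A.
The 2 variables D and G are confined to {7, 10}, which locks those values in; drop them from B, F.
F must be 8 (only option left). Strike 8 from B.
So B = 3.

3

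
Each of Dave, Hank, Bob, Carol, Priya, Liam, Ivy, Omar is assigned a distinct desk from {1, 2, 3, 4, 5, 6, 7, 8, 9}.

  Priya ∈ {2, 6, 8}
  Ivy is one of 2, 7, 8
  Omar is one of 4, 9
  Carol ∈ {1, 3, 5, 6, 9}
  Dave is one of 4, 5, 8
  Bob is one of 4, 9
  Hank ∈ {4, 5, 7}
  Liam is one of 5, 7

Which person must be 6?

Bob and Omar share exactly the 2 values {4, 9}; by pigeonhole those values go to them, so strike 4, 9 from Dave, Hank, Carol.
The 2 variables Hank and Liam are confined to {5, 7}, which locks those values in; drop them from Dave, Carol, Ivy.
Dave must be 8 (only option left). Strike 8 from Priya, Ivy.
That leaves Ivy = 2. Eliminate 2 elsewhere: Priya.
So 6 goes to Priya.

Priya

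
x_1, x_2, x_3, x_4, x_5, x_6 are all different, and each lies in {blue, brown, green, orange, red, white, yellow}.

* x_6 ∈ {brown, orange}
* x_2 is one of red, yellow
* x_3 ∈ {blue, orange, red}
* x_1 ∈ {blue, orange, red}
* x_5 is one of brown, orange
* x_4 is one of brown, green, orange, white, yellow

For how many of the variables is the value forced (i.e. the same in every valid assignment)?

x_5 and x_6 between them cover only {brown, orange} — a naked pair. Remove those values from x_1, x_3, x_4.
x_1 and x_3 between them cover only {blue, red} — a naked pair. Remove those values from x_2.
x_2 has just one choice, so x_2 = yellow. Eliminate yellow elsewhere: x_4.
Determined: x_2=yellow. The other variables each still have more than one consistent value. That makes 1.

1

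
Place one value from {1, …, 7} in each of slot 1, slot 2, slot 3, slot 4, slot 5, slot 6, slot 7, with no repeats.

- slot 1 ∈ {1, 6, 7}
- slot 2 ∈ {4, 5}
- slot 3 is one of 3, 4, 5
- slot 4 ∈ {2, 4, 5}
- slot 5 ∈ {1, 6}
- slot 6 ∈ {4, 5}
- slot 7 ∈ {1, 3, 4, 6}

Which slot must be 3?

The 7 variables draw from only 7 values {1, 2, 3, 4, 5, 6, 7}, so each is used; only slot 4 can be 2, hence slot 4 = 2.
Among the 6 still-open variables, 7 fits only slot 1 (and all 6 values in {1, 3, 4, 5, 6, 7} must be used), so slot 1 = 7.
slot 2 and slot 6 between them cover only {4, 5} — a naked pair. Remove those values from slot 3, slot 7.
So 3 goes to slot 3.

slot 3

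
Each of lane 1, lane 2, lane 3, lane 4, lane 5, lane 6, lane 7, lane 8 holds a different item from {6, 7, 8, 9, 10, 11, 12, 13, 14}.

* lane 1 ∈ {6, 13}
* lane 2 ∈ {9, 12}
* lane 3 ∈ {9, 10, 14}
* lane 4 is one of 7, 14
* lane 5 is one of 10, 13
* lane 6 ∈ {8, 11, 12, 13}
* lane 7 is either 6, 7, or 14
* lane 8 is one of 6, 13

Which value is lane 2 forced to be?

lane 1 and lane 8 between them cover only {6, 13} — a naked pair. Remove those values from lane 5, lane 6, lane 7.
That leaves lane 5 = 10. Eliminate 10 elsewhere: lane 3.
lane 4 and lane 7 share exactly the 2 values {7, 14}; by pigeonhole those values go to them, so strike 7, 14 from lane 3.
lane 3 has just one choice, so lane 3 = 9. So lane 2 can't be 9.
So lane 2 = 12.

12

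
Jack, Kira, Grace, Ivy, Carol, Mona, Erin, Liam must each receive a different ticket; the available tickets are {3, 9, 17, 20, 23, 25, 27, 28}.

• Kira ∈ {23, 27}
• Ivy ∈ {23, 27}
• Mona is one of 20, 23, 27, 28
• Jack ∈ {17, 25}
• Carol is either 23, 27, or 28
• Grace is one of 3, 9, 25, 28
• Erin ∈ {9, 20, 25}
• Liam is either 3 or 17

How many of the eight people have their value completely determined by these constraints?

2

Kira and Ivy share exactly the 2 values {23, 27}; by pigeonhole those values go to them, so strike 23, 27 from Carol, Mona.
Carol must be 28 (only option left). Strike 28 from Grace, Mona.
Mona's domain is down to {20}, so Mona = 20. Strike 20 from Erin.
Determined: Carol=28, Mona=20. The other people each still have more than one consistent value. That makes 2.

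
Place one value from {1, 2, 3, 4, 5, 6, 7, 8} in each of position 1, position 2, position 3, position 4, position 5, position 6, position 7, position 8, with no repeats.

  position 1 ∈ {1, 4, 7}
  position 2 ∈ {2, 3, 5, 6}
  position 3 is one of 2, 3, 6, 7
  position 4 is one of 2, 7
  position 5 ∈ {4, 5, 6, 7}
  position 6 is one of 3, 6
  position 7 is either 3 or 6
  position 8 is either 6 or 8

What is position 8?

Among the 8 variables, 1 fits only position 1 (and all 8 values in {1, 2, 3, 4, 5, 6, 7, 8} must be used), so position 1 = 1.
The 7 still-open variables draw from only 7 values {2, 3, 4, 5, 6, 7, 8}, so each is used; only position 5 can be 4, hence position 5 = 4.
Among the 6 still-open variables, 5 fits only position 2 (and all 6 values in {2, 3, 5, 6, 7, 8} must be used), so position 2 = 5.
The 5 still-open variables together cover exactly {2, 3, 6, 7, 8} — 5 values for 5 variables — and 8 appears only in position 8's list, so position 8 = 8.

8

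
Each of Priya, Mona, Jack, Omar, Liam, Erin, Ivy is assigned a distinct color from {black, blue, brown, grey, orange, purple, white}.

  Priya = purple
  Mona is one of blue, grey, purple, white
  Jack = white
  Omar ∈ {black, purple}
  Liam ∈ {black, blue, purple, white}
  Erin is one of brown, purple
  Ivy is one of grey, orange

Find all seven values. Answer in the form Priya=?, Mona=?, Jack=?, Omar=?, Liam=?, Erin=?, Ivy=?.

Priya has just one choice, so Priya = purple. Remove purple from Mona, Omar, Liam, Erin.
That leaves Jack = white. Remove white from Mona, Liam.
Omar's domain is down to {black}, so Omar = black. Eliminate black elsewhere: Liam.
Liam must be blue (only option left). Remove blue from Mona.
Erin must be brown (only option left).
Mona must be grey (only option left). Strike grey from Ivy.
Ivy has just one choice, so Ivy = orange.

Priya=purple, Mona=grey, Jack=white, Omar=black, Liam=blue, Erin=brown, Ivy=orange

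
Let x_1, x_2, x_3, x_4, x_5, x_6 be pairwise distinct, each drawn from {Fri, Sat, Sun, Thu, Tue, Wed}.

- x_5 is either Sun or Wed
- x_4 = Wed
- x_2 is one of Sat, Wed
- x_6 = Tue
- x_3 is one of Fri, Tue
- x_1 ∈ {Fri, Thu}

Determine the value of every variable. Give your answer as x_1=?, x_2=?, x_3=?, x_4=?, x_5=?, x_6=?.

x_4's domain is down to {Wed}, so x_4 = Wed. Remove Wed from x_2, x_5.
That leaves x_5 = Sun.
That leaves x_6 = Tue. Eliminate Tue elsewhere: x_3.
That leaves x_2 = Sat.
That leaves x_3 = Fri. So x_1 can't be Fri.
x_1 has just one choice, so x_1 = Thu.

x_1=Thu, x_2=Sat, x_3=Fri, x_4=Wed, x_5=Sun, x_6=Tue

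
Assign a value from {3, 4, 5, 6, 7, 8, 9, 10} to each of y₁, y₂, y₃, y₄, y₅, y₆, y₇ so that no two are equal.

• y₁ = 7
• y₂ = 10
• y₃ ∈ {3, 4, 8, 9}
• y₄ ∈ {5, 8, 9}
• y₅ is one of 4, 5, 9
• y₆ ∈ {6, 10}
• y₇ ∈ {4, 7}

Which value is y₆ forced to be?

y₁ has just one choice, so y₁ = 7. Remove 7 from y₇.
y₂ must be 10 (only option left). So y₆ can't be 10.
So y₆ = 6.

6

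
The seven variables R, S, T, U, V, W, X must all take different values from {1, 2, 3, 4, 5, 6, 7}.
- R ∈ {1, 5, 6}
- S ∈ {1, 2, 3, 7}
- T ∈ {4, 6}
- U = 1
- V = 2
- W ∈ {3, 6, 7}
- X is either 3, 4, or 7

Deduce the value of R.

5

U's domain is down to {1}, so U = 1. So R, S can't be 1.
That leaves V = 2. Strike 2 from S.
The 5 still-open variables draw from only 5 values {3, 4, 5, 6, 7}, so each is used; only R can be 5, hence R = 5.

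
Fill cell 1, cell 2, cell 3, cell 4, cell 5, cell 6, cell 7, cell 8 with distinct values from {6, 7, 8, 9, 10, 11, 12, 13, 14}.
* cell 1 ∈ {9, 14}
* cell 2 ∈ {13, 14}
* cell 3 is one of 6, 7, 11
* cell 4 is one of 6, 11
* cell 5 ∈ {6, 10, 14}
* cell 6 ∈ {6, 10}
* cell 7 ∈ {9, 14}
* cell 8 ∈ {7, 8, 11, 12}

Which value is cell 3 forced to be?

cell 1 and cell 7 between them cover only {9, 14} — a naked pair. Remove those values from cell 2, cell 5.
cell 2's domain is down to {13}, so cell 2 = 13.
The 2 variables cell 5 and cell 6 are confined to {6, 10}, which locks those values in; drop them from cell 3, cell 4.
cell 4's domain is down to {11}, so cell 4 = 11. Strike 11 from cell 3, cell 8.
So cell 3 = 7.

7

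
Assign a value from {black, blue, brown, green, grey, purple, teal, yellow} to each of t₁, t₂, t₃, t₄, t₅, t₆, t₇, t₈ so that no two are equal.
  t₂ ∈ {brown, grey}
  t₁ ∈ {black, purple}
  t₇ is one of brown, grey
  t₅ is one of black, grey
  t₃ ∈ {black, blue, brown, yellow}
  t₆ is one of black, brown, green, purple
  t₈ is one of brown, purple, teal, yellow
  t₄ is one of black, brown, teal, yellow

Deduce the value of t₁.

The 8 variables draw from only 8 values {black, blue, brown, green, grey, purple, teal, yellow}, so each is used; only t₃ can be blue, hence t₃ = blue.
Among the 7 still-open variables, green fits only t₆ (and all 7 values in {black, brown, green, grey, purple, teal, yellow} must be used), so t₆ = green.
t₂ and t₇ share exactly the 2 values {brown, grey}; by pigeonhole those values go to them, so strike brown, grey from t₄, t₅, t₈.
t₅ must be black (only option left). Eliminate black elsewhere: t₁, t₄.
So t₁ = purple.

purple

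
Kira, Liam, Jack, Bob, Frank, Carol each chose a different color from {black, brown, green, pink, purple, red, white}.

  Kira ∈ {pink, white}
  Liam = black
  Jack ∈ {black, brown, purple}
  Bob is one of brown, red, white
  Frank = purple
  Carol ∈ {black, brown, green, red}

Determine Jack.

Liam's domain is down to {black}, so Liam = black. So Jack, Carol can't be black.
That leaves Frank = purple. Strike purple from Jack.
So Jack = brown.

brown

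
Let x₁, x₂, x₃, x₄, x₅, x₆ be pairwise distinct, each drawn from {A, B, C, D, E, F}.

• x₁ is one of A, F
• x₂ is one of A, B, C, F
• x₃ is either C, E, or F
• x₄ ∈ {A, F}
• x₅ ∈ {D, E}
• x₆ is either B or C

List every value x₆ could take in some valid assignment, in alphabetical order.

B, C

Among the 6 variables, D fits only x₅ (and all 6 values in {A, B, C, D, E, F} must be used), so x₅ = D.
Among the 5 still-open variables, E fits only x₃ (and all 5 values in {A, B, C, E, F} must be used), so x₃ = E.
x₁ and x₄ between them cover only {A, F} — a naked pair. Remove those values from x₂.
No further eliminations apply; x₆ can still be any of B, C.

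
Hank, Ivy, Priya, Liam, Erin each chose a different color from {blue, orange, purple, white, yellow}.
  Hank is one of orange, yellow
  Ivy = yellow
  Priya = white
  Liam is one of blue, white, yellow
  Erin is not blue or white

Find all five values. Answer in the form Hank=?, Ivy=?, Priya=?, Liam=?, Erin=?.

Ivy has just one choice, so Ivy = yellow. Remove yellow from Hank, Liam, Erin.
Priya has just one choice, so Priya = white. Strike white from Liam.
Liam's domain is down to {blue}, so Liam = blue.
That leaves Hank = orange. Strike orange from Erin.
Erin has just one choice, so Erin = purple.

Hank=orange, Ivy=yellow, Priya=white, Liam=blue, Erin=purple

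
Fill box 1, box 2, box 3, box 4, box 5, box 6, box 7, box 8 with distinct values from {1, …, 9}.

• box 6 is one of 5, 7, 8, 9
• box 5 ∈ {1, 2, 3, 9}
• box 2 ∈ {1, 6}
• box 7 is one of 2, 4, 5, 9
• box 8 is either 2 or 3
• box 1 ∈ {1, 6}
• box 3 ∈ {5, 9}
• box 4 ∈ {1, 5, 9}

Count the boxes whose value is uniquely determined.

1

box 1 and box 2 share exactly the 2 values {1, 6}; by pigeonhole those values go to them, so strike 1, 6 from box 4, box 5.
box 3 and box 4 share exactly the 2 values {5, 9}; by pigeonhole those values go to them, so strike 5, 9 from box 5, box 6, box 7.
box 5 and box 8 between them cover only {2, 3} — a naked pair. Remove those values from box 7.
That leaves box 7 = 4.
Determined: box 7=4. The other boxes each still have more than one consistent value. That makes 1.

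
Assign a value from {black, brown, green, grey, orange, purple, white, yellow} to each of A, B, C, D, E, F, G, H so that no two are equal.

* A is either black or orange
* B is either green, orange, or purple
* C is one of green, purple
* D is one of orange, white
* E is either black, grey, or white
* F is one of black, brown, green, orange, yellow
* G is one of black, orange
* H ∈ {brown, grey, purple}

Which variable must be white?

Among the 8 variables, yellow fits only F (and all 8 values in {black, brown, green, grey, orange, purple, white, yellow} must be used), so F = yellow.
Among the 7 still-open variables, brown fits only H (and all 7 values in {black, brown, green, grey, orange, purple, white} must be used), so H = brown.
The 6 still-open variables draw from only 6 values {black, green, grey, orange, purple, white}, so each is used; only E can be grey, hence E = grey.
The 5 still-open variables draw from only 5 values {black, green, orange, purple, white}, so each is used; only D can be white, hence D = white.

D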